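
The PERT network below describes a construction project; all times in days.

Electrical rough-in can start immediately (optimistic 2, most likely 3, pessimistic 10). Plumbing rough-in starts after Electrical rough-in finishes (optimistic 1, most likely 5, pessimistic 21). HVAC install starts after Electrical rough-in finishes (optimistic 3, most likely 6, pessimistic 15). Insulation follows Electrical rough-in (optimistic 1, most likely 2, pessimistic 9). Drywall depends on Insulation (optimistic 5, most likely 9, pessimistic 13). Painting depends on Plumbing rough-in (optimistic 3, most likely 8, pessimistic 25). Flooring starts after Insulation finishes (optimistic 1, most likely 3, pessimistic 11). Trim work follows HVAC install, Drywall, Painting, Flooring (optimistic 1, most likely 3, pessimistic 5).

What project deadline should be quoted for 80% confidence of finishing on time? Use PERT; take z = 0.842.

28.4 days

te_Electrical rough-in = (2 + 4·3 + 10)/6 = 24/6 = 4; σ²_Electrical rough-in = ((10−2)/6)² = 1.778
te_Plumbing rough-in = (1 + 4·5 + 21)/6 = 42/6 = 7; σ²_Plumbing rough-in = ((21−1)/6)² = 11.111
te_HVAC install = (3 + 4·6 + 15)/6 = 42/6 = 7; σ²_HVAC install = ((15−3)/6)² = 4.000
te_Insulation = (1 + 4·2 + 9)/6 = 18/6 = 3; σ²_Insulation = ((9−1)/6)² = 1.778
te_Drywall = (5 + 4·9 + 13)/6 = 54/6 = 9; σ²_Drywall = ((13−5)/6)² = 1.778
te_Painting = (3 + 4·8 + 25)/6 = 60/6 = 10; σ²_Painting = ((25−3)/6)² = 13.444
te_Flooring = (1 + 4·3 + 11)/6 = 24/6 = 4; σ²_Flooring = ((11−1)/6)² = 2.778
te_Trim work = (1 + 4·3 + 5)/6 = 18/6 = 3; σ²_Trim work = ((5−1)/6)² = 0.444

Forward pass:
ES_Electrical rough-in = 0; EF_Electrical rough-in = 4
ES_Plumbing rough-in = 4; EF_Plumbing rough-in = 4+7 = 11
ES_HVAC install = 4; EF_HVAC install = 4+7 = 11
ES_Insulation = 4; EF_Insulation = 4+3 = 7
ES_Drywall = 7; EF_Drywall = 7+9 = 16
ES_Painting = 11; EF_Painting = 11+10 = 21
ES_Flooring = 7; EF_Flooring = 7+4 = 11
ES_Trim work = max(EF_HVAC install=11, EF_Drywall=16, EF_Painting=21, EF_Flooring=11) = 21; EF_Trim work = 21+3 = 24
Expected project duration μ = 24 days. Critical path: Electrical rough-in → Plumbing rough-in → Painting → Trim work.

Variance along critical path = 1.778 + 11.111 + 13.444 + 0.444 = 26.778; σ = 5.175 days.
D = μ + z·σ = 24 + 0.842·5.175 = 28.4 days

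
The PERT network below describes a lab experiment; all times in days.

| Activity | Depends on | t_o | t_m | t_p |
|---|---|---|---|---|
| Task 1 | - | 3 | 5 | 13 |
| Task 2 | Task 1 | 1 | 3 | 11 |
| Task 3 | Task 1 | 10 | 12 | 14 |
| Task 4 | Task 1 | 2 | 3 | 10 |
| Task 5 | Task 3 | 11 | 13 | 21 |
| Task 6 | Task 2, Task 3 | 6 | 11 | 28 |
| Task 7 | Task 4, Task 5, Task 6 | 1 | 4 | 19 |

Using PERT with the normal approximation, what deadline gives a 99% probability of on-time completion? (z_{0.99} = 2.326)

47.0 days

te_Task 1 = (3 + 4·5 + 13)/6 = 36/6 = 6; σ²_Task 1 = ((13−3)/6)² = 2.778
te_Task 2 = (1 + 4·3 + 11)/6 = 24/6 = 4; σ²_Task 2 = ((11−1)/6)² = 2.778
te_Task 3 = (10 + 4·12 + 14)/6 = 72/6 = 12; σ²_Task 3 = ((14−10)/6)² = 0.444
te_Task 4 = (2 + 4·3 + 10)/6 = 24/6 = 4; σ²_Task 4 = ((10−2)/6)² = 1.778
te_Task 5 = (11 + 4·13 + 21)/6 = 84/6 = 14; σ²_Task 5 = ((21−11)/6)² = 2.778
te_Task 6 = (6 + 4·11 + 28)/6 = 78/6 = 13; σ²_Task 6 = ((28−6)/6)² = 13.444
te_Task 7 = (1 + 4·4 + 19)/6 = 36/6 = 6; σ²_Task 7 = ((19−1)/6)² = 9.000

Forward pass:
ES_Task 1 = 0; EF_Task 1 = 6
ES_Task 2 = 6; EF_Task 2 = 6+4 = 10
ES_Task 3 = 6; EF_Task 3 = 6+12 = 18
ES_Task 4 = 6; EF_Task 4 = 6+4 = 10
ES_Task 5 = 18; EF_Task 5 = 18+14 = 32
ES_Task 6 = max(EF_Task 2=10, EF_Task 3=18) = 18; EF_Task 6 = 18+13 = 31
ES_Task 7 = max(EF_Task 4=10, EF_Task 5=32, EF_Task 6=31) = 32; EF_Task 7 = 32+6 = 38
Expected project duration μ = 38 days. Critical path: Task 1 → Task 3 → Task 5 → Task 7.

Variance along critical path = 2.778 + 0.444 + 2.778 + 9.000 = 15.000; σ = 3.873 days.
D = μ + z·σ = 38 + 2.326·3.873 = 47.0 days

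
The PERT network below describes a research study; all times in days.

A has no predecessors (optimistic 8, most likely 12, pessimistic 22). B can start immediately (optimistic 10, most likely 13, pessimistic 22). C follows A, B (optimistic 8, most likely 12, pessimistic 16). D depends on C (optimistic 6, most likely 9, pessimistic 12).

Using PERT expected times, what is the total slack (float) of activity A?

te_A = (8 + 4·12 + 22)/6 = 78/6 = 13
te_B = (10 + 4·13 + 22)/6 = 84/6 = 14
te_C = (8 + 4·12 + 16)/6 = 72/6 = 12
te_D = (6 + 4·9 + 12)/6 = 54/6 = 9

Forward pass:
ES_A = 0; EF_A = 13
ES_B = 0; EF_B = 14
ES_C = max(EF_A=13, EF_B=14) = 14; EF_C = 14+12 = 26
ES_D = 26; EF_D = 26+9 = 35
Expected project duration μ = 35 days. Critical path: B → C → D.

Backward pass:
LF_D = 35; LS_D = 35−9 = 26
LF_C = LS_D = 26; LS_C = 26−12 = 14
LF_B = LS_C = 14; LS_B = 14−14 = 0
LF_A = LS_C = 14; LS_A = 14−13 = 1
Slack_A = LS_A − ES_A = 1 − 0 = 1

1 days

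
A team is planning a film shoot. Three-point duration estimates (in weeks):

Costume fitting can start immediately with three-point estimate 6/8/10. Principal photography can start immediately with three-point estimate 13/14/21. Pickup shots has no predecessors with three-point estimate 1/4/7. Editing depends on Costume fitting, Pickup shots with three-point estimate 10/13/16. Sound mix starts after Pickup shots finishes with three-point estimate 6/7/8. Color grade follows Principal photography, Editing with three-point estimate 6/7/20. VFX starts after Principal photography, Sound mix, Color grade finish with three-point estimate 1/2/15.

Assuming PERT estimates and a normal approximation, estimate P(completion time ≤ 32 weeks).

te_Costume fitting = (6 + 4·8 + 10)/6 = 48/6 = 8; σ²_Costume fitting = ((10−6)/6)² = 0.444
te_Principal photography = (13 + 4·14 + 21)/6 = 90/6 = 15; σ²_Principal photography = ((21−13)/6)² = 1.778
te_Pickup shots = (1 + 4·4 + 7)/6 = 24/6 = 4; σ²_Pickup shots = ((7−1)/6)² = 1.000
te_Editing = (10 + 4·13 + 16)/6 = 78/6 = 13; σ²_Editing = ((16−10)/6)² = 1.000
te_Sound mix = (6 + 4·7 + 8)/6 = 42/6 = 7; σ²_Sound mix = ((8−6)/6)² = 0.111
te_Color grade = (6 + 4·7 + 20)/6 = 54/6 = 9; σ²_Color grade = ((20−6)/6)² = 5.444
te_VFX = (1 + 4·2 + 15)/6 = 24/6 = 4; σ²_VFX = ((15−1)/6)² = 5.444

Forward pass:
ES_Costume fitting = 0; EF_Costume fitting = 8
ES_Principal photography = 0; EF_Principal photography = 15
ES_Pickup shots = 0; EF_Pickup shots = 4
ES_Editing = max(EF_Costume fitting=8, EF_Pickup shots=4) = 8; EF_Editing = 8+13 = 21
ES_Sound mix = 4; EF_Sound mix = 4+7 = 11
ES_Color grade = max(EF_Principal photography=15, EF_Editing=21) = 21; EF_Color grade = 21+9 = 30
ES_VFX = max(EF_Principal photography=15, EF_Sound mix=11, EF_Color grade=30) = 30; EF_VFX = 30+4 = 34
Expected project duration μ = 34 weeks. Critical path: Costume fitting → Editing → Color grade → VFX.

Variance along critical path = 0.444 + 1.000 + 5.444 + 5.444 = 12.333; σ = √12.333 = 3.512 weeks.
Z = (32 − 34) / 3.512 = -0.569
P(T ≤ 32) = Φ(-0.569) ≈ 0.285

0.285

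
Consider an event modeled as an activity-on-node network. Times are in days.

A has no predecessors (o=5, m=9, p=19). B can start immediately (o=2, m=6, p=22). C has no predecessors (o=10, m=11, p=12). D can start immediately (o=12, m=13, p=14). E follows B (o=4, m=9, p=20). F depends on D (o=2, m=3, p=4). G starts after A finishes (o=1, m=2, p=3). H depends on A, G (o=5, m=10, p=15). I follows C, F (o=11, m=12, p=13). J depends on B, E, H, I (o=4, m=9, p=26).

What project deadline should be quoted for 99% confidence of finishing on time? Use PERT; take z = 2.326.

te_A = (5 + 4·9 + 19)/6 = 60/6 = 10; σ²_A = ((19−5)/6)² = 5.444
te_B = (2 + 4·6 + 22)/6 = 48/6 = 8; σ²_B = ((22−2)/6)² = 11.111
te_C = (10 + 4·11 + 12)/6 = 66/6 = 11; σ²_C = ((12−10)/6)² = 0.111
te_D = (12 + 4·13 + 14)/6 = 78/6 = 13; σ²_D = ((14−12)/6)² = 0.111
te_E = (4 + 4·9 + 20)/6 = 60/6 = 10; σ²_E = ((20−4)/6)² = 7.111
te_F = (2 + 4·3 + 4)/6 = 18/6 = 3; σ²_F = ((4−2)/6)² = 0.111
te_G = (1 + 4·2 + 3)/6 = 12/6 = 2; σ²_G = ((3−1)/6)² = 0.111
te_H = (5 + 4·10 + 15)/6 = 60/6 = 10; σ²_H = ((15−5)/6)² = 2.778
te_I = (11 + 4·12 + 13)/6 = 72/6 = 12; σ²_I = ((13−11)/6)² = 0.111
te_J = (4 + 4·9 + 26)/6 = 66/6 = 11; σ²_J = ((26−4)/6)² = 13.444

Forward pass:
ES_A = 0; EF_A = 10
ES_B = 0; EF_B = 8
ES_C = 0; EF_C = 11
ES_D = 0; EF_D = 13
ES_E = 8; EF_E = 8+10 = 18
ES_F = 13; EF_F = 13+3 = 16
ES_G = 10; EF_G = 10+2 = 12
ES_H = max(EF_A=10, EF_G=12) = 12; EF_H = 12+10 = 22
ES_I = max(EF_C=11, EF_F=16) = 16; EF_I = 16+12 = 28
ES_J = max(EF_B=8, EF_E=18, EF_H=22, EF_I=28) = 28; EF_J = 28+11 = 39
Expected project duration μ = 39 days. Critical path: D → F → I → J.

Variance along critical path = 0.111 + 0.111 + 0.111 + 13.444 = 13.778; σ = 3.712 days.
D = μ + z·σ = 39 + 2.326·3.712 = 47.6 days

47.6 days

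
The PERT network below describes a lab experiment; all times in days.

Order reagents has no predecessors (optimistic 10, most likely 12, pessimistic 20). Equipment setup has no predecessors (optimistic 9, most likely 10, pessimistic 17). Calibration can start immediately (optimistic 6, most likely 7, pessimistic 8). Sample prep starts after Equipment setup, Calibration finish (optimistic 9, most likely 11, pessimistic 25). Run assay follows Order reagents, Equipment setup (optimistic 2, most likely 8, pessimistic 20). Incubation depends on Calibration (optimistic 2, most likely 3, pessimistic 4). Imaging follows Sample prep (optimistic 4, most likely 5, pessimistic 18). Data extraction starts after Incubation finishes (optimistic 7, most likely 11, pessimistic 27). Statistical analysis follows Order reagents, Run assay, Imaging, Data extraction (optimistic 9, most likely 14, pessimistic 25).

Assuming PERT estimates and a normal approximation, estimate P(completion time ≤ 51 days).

te_Order reagents = (10 + 4·12 + 20)/6 = 78/6 = 13; σ²_Order reagents = ((20−10)/6)² = 2.778
te_Equipment setup = (9 + 4·10 + 17)/6 = 66/6 = 11; σ²_Equipment setup = ((17−9)/6)² = 1.778
te_Calibration = (6 + 4·7 + 8)/6 = 42/6 = 7; σ²_Calibration = ((8−6)/6)² = 0.111
te_Sample prep = (9 + 4·11 + 25)/6 = 78/6 = 13; σ²_Sample prep = ((25−9)/6)² = 7.111
te_Run assay = (2 + 4·8 + 20)/6 = 54/6 = 9; σ²_Run assay = ((20−2)/6)² = 9.000
te_Incubation = (2 + 4·3 + 4)/6 = 18/6 = 3; σ²_Incubation = ((4−2)/6)² = 0.111
te_Imaging = (4 + 4·5 + 18)/6 = 42/6 = 7; σ²_Imaging = ((18−4)/6)² = 5.444
te_Data extraction = (7 + 4·11 + 27)/6 = 78/6 = 13; σ²_Data extraction = ((27−7)/6)² = 11.111
te_Statistical analysis = (9 + 4·14 + 25)/6 = 90/6 = 15; σ²_Statistical analysis = ((25−9)/6)² = 7.111

Forward pass:
ES_Order reagents = 0; EF_Order reagents = 13
ES_Equipment setup = 0; EF_Equipment setup = 11
ES_Calibration = 0; EF_Calibration = 7
ES_Sample prep = max(EF_Equipment setup=11, EF_Calibration=7) = 11; EF_Sample prep = 11+13 = 24
ES_Run assay = max(EF_Order reagents=13, EF_Equipment setup=11) = 13; EF_Run assay = 13+9 = 22
ES_Incubation = 7; EF_Incubation = 7+3 = 10
ES_Imaging = 24; EF_Imaging = 24+7 = 31
ES_Data extraction = 10; EF_Data extraction = 10+13 = 23
ES_Statistical analysis = max(EF_Order reagents=13, EF_Run assay=22, EF_Imaging=31, EF_Data extraction=23) = 31; EF_Statistical analysis = 31+15 = 46
Expected project duration μ = 46 days. Critical path: Equipment setup → Sample prep → Imaging → Statistical analysis.

Variance along critical path = 1.778 + 7.111 + 5.444 + 7.111 = 21.444; σ = √21.444 = 4.631 days.
Z = (51 − 46) / 4.631 = 1.080
P(T ≤ 51) = Φ(1.080) ≈ 0.860

0.860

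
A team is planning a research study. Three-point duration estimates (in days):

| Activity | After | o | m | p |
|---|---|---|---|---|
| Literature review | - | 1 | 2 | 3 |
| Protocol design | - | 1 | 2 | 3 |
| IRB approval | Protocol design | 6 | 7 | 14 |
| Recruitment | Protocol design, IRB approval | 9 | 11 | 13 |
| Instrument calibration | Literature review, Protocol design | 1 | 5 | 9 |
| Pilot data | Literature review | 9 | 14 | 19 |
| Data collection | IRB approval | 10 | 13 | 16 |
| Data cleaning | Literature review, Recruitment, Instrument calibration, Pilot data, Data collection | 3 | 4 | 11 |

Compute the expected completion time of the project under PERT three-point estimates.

28 days

te_Literature review = (1 + 4·2 + 3)/6 = 12/6 = 2
te_Protocol design = (1 + 4·2 + 3)/6 = 12/6 = 2
te_IRB approval = (6 + 4·7 + 14)/6 = 48/6 = 8
te_Recruitment = (9 + 4·11 + 13)/6 = 66/6 = 11
te_Instrument calibration = (1 + 4·5 + 9)/6 = 30/6 = 5
te_Pilot data = (9 + 4·14 + 19)/6 = 84/6 = 14
te_Data collection = (10 + 4·13 + 16)/6 = 78/6 = 13
te_Data cleaning = (3 + 4·4 + 11)/6 = 30/6 = 5

Forward pass:
ES_Literature review = 0; EF_Literature review = 2
ES_Protocol design = 0; EF_Protocol design = 2
ES_IRB approval = 2; EF_IRB approval = 2+8 = 10
ES_Recruitment = max(EF_Protocol design=2, EF_IRB approval=10) = 10; EF_Recruitment = 10+11 = 21
ES_Instrument calibration = max(EF_Literature review=2, EF_Protocol design=2) = 2; EF_Instrument calibration = 2+5 = 7
ES_Pilot data = 2; EF_Pilot data = 2+14 = 16
ES_Data collection = 10; EF_Data collection = 10+13 = 23
ES_Data cleaning = max(EF_Literature review=2, EF_Recruitment=21, EF_Instrument calibration=7, EF_Pilot data=16, EF_Data collection=23) = 23; EF_Data cleaning = 23+5 = 28
Expected project duration μ = 28 days. Critical path: Protocol design → IRB approval → Data collection → Data cleaning.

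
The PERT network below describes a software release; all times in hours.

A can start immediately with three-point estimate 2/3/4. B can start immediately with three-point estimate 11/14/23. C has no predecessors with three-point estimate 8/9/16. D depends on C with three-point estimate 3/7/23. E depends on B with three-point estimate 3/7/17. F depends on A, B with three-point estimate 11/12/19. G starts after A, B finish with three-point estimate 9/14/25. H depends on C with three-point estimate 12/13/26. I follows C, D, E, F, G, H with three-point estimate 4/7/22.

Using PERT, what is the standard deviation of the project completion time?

4.48 hours

te_A = (2 + 4·3 + 4)/6 = 18/6 = 3; σ²_A = ((4−2)/6)² = 0.111
te_B = (11 + 4·14 + 23)/6 = 90/6 = 15; σ²_B = ((23−11)/6)² = 4.000
te_C = (8 + 4·9 + 16)/6 = 60/6 = 10; σ²_C = ((16−8)/6)² = 1.778
te_D = (3 + 4·7 + 23)/6 = 54/6 = 9; σ²_D = ((23−3)/6)² = 11.111
te_E = (3 + 4·7 + 17)/6 = 48/6 = 8; σ²_E = ((17−3)/6)² = 5.444
te_F = (11 + 4·12 + 19)/6 = 78/6 = 13; σ²_F = ((19−11)/6)² = 1.778
te_G = (9 + 4·14 + 25)/6 = 90/6 = 15; σ²_G = ((25−9)/6)² = 7.111
te_H = (12 + 4·13 + 26)/6 = 90/6 = 15; σ²_H = ((26−12)/6)² = 5.444
te_I = (4 + 4·7 + 22)/6 = 54/6 = 9; σ²_I = ((22−4)/6)² = 9.000

Forward pass:
ES_A = 0; EF_A = 3
ES_B = 0; EF_B = 15
ES_C = 0; EF_C = 10
ES_D = 10; EF_D = 10+9 = 19
ES_E = 15; EF_E = 15+8 = 23
ES_F = max(EF_A=3, EF_B=15) = 15; EF_F = 15+13 = 28
ES_G = max(EF_A=3, EF_B=15) = 15; EF_G = 15+15 = 30
ES_H = 10; EF_H = 10+15 = 25
ES_I = max(EF_C=10, EF_D=19, EF_E=23, EF_F=28, EF_G=30, EF_H=25) = 30; EF_I = 30+9 = 39
Expected project duration μ = 39 hours. Critical path: B → G → I.

Variance along critical path = 4.000 + 7.111 + 9.000 = 20.111
σ = √20.111 = 4.485 hours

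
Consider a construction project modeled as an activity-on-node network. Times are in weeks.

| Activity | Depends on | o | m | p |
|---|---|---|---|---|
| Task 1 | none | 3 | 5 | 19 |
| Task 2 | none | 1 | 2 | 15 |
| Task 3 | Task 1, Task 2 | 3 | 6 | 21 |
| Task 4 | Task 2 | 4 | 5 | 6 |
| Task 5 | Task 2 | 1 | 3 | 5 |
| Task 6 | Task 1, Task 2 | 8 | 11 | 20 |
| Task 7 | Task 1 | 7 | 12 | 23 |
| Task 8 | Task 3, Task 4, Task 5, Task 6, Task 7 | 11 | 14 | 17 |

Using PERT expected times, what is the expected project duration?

34 weeks

te_Task 1 = (3 + 4·5 + 19)/6 = 42/6 = 7
te_Task 2 = (1 + 4·2 + 15)/6 = 24/6 = 4
te_Task 3 = (3 + 4·6 + 21)/6 = 48/6 = 8
te_Task 4 = (4 + 4·5 + 6)/6 = 30/6 = 5
te_Task 5 = (1 + 4·3 + 5)/6 = 18/6 = 3
te_Task 6 = (8 + 4·11 + 20)/6 = 72/6 = 12
te_Task 7 = (7 + 4·12 + 23)/6 = 78/6 = 13
te_Task 8 = (11 + 4·14 + 17)/6 = 84/6 = 14

Forward pass:
ES_Task 1 = 0; EF_Task 1 = 7
ES_Task 2 = 0; EF_Task 2 = 4
ES_Task 3 = max(EF_Task 1=7, EF_Task 2=4) = 7; EF_Task 3 = 7+8 = 15
ES_Task 4 = 4; EF_Task 4 = 4+5 = 9
ES_Task 5 = 4; EF_Task 5 = 4+3 = 7
ES_Task 6 = max(EF_Task 1=7, EF_Task 2=4) = 7; EF_Task 6 = 7+12 = 19
ES_Task 7 = 7; EF_Task 7 = 7+13 = 20
ES_Task 8 = max(EF_Task 3=15, EF_Task 4=9, EF_Task 5=7, EF_Task 6=19, EF_Task 7=20) = 20; EF_Task 8 = 20+14 = 34
Expected project duration μ = 34 weeks. Critical path: Task 1 → Task 7 → Task 8.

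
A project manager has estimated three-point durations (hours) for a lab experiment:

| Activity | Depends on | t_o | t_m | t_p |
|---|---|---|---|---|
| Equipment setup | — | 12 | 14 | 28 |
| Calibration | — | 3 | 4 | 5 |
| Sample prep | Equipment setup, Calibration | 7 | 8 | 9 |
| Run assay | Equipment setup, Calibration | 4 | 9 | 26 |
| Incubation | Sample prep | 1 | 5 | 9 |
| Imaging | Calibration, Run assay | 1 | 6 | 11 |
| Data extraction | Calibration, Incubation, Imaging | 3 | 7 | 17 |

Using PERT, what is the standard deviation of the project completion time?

5.36 hours

te_Equipment setup = (12 + 4·14 + 28)/6 = 96/6 = 16; σ²_Equipment setup = ((28−12)/6)² = 7.111
te_Calibration = (3 + 4·4 + 5)/6 = 24/6 = 4; σ²_Calibration = ((5−3)/6)² = 0.111
te_Sample prep = (7 + 4·8 + 9)/6 = 48/6 = 8; σ²_Sample prep = ((9−7)/6)² = 0.111
te_Run assay = (4 + 4·9 + 26)/6 = 66/6 = 11; σ²_Run assay = ((26−4)/6)² = 13.444
te_Incubation = (1 + 4·5 + 9)/6 = 30/6 = 5; σ²_Incubation = ((9−1)/6)² = 1.778
te_Imaging = (1 + 4·6 + 11)/6 = 36/6 = 6; σ²_Imaging = ((11−1)/6)² = 2.778
te_Data extraction = (3 + 4·7 + 17)/6 = 48/6 = 8; σ²_Data extraction = ((17−3)/6)² = 5.444

Forward pass:
ES_Equipment setup = 0; EF_Equipment setup = 16
ES_Calibration = 0; EF_Calibration = 4
ES_Sample prep = max(EF_Equipment setup=16, EF_Calibration=4) = 16; EF_Sample prep = 16+8 = 24
ES_Run assay = max(EF_Equipment setup=16, EF_Calibration=4) = 16; EF_Run assay = 16+11 = 27
ES_Incubation = 24; EF_Incubation = 24+5 = 29
ES_Imaging = max(EF_Calibration=4, EF_Run assay=27) = 27; EF_Imaging = 27+6 = 33
ES_Data extraction = max(EF_Calibration=4, EF_Incubation=29, EF_Imaging=33) = 33; EF_Data extraction = 33+8 = 41
Expected project duration μ = 41 hours. Critical path: Equipment setup → Run assay → Imaging → Data extraction.

Variance along critical path = 7.111 + 13.444 + 2.778 + 5.444 = 28.778
σ = √28.778 = 5.364 hours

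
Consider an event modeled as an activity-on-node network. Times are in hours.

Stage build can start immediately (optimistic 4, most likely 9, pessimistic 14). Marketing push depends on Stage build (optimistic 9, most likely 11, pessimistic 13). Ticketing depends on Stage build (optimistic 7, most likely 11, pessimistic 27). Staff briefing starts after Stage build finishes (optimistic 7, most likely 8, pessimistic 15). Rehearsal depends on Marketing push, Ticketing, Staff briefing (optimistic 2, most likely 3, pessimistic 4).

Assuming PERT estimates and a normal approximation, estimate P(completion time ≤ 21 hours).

te_Stage build = (4 + 4·9 + 14)/6 = 54/6 = 9; σ²_Stage build = ((14−4)/6)² = 2.778
te_Marketing push = (9 + 4·11 + 13)/6 = 66/6 = 11; σ²_Marketing push = ((13−9)/6)² = 0.444
te_Ticketing = (7 + 4·11 + 27)/6 = 78/6 = 13; σ²_Ticketing = ((27−7)/6)² = 11.111
te_Staff briefing = (7 + 4·8 + 15)/6 = 54/6 = 9; σ²_Staff briefing = ((15−7)/6)² = 1.778
te_Rehearsal = (2 + 4·3 + 4)/6 = 18/6 = 3; σ²_Rehearsal = ((4−2)/6)² = 0.111

Forward pass:
ES_Stage build = 0; EF_Stage build = 9
ES_Marketing push = 9; EF_Marketing push = 9+11 = 20
ES_Ticketing = 9; EF_Ticketing = 9+13 = 22
ES_Staff briefing = 9; EF_Staff briefing = 9+9 = 18
ES_Rehearsal = max(EF_Marketing push=20, EF_Ticketing=22, EF_Staff briefing=18) = 22; EF_Rehearsal = 22+3 = 25
Expected project duration μ = 25 hours. Critical path: Stage build → Ticketing → Rehearsal.

Variance along critical path = 2.778 + 11.111 + 0.111 = 14.000; σ = √14.000 = 3.742 hours.
Z = (21 − 25) / 3.742 = -1.069
P(T ≤ 21) = Φ(-1.069) ≈ 0.143

0.143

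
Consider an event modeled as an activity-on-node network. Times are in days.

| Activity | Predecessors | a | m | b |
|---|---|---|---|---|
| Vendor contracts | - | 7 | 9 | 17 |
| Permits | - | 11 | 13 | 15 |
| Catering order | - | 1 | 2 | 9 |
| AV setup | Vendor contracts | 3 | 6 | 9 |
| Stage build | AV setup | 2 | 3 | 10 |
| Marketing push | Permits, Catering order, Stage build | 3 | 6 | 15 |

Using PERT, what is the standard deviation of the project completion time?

3.09 days

te_Vendor contracts = (7 + 4·9 + 17)/6 = 60/6 = 10; σ²_Vendor contracts = ((17−7)/6)² = 2.778
te_Permits = (11 + 4·13 + 15)/6 = 78/6 = 13; σ²_Permits = ((15−11)/6)² = 0.444
te_Catering order = (1 + 4·2 + 9)/6 = 18/6 = 3; σ²_Catering order = ((9−1)/6)² = 1.778
te_AV setup = (3 + 4·6 + 9)/6 = 36/6 = 6; σ²_AV setup = ((9−3)/6)² = 1.000
te_Stage build = (2 + 4·3 + 10)/6 = 24/6 = 4; σ²_Stage build = ((10−2)/6)² = 1.778
te_Marketing push = (3 + 4·6 + 15)/6 = 42/6 = 7; σ²_Marketing push = ((15−3)/6)² = 4.000

Forward pass:
ES_Vendor contracts = 0; EF_Vendor contracts = 10
ES_Permits = 0; EF_Permits = 13
ES_Catering order = 0; EF_Catering order = 3
ES_AV setup = 10; EF_AV setup = 10+6 = 16
ES_Stage build = 16; EF_Stage build = 16+4 = 20
ES_Marketing push = max(EF_Permits=13, EF_Catering order=3, EF_Stage build=20) = 20; EF_Marketing push = 20+7 = 27
Expected project duration μ = 27 days. Critical path: Vendor contracts → AV setup → Stage build → Marketing push.

Variance along critical path = 2.778 + 1.000 + 1.778 + 4.000 = 9.556
σ = √9.556 = 3.091 days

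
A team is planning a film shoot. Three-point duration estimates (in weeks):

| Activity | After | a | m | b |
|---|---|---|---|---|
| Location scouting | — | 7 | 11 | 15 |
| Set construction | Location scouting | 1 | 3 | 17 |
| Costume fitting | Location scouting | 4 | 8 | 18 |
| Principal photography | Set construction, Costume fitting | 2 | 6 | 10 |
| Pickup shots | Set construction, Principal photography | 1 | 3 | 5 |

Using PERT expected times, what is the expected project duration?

te_Location scouting = (7 + 4·11 + 15)/6 = 66/6 = 11
te_Set construction = (1 + 4·3 + 17)/6 = 30/6 = 5
te_Costume fitting = (4 + 4·8 + 18)/6 = 54/6 = 9
te_Principal photography = (2 + 4·6 + 10)/6 = 36/6 = 6
te_Pickup shots = (1 + 4·3 + 5)/6 = 18/6 = 3

Forward pass:
ES_Location scouting = 0; EF_Location scouting = 11
ES_Set construction = 11; EF_Set construction = 11+5 = 16
ES_Costume fitting = 11; EF_Costume fitting = 11+9 = 20
ES_Principal photography = max(EF_Set construction=16, EF_Costume fitting=20) = 20; EF_Principal photography = 20+6 = 26
ES_Pickup shots = max(EF_Set construction=16, EF_Principal photography=26) = 26; EF_Pickup shots = 26+3 = 29
Expected project duration μ = 29 weeks. Critical path: Location scouting → Costume fitting → Principal photography → Pickup shots.

29 weeks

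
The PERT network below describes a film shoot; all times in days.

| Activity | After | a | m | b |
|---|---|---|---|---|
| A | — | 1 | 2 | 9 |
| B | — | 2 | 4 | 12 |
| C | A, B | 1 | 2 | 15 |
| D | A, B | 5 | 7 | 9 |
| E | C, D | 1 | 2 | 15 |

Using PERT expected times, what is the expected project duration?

16 days

te_A = (1 + 4·2 + 9)/6 = 18/6 = 3
te_B = (2 + 4·4 + 12)/6 = 30/6 = 5
te_C = (1 + 4·2 + 15)/6 = 24/6 = 4
te_D = (5 + 4·7 + 9)/6 = 42/6 = 7
te_E = (1 + 4·2 + 15)/6 = 24/6 = 4

Forward pass:
ES_A = 0; EF_A = 3
ES_B = 0; EF_B = 5
ES_C = max(EF_A=3, EF_B=5) = 5; EF_C = 5+4 = 9
ES_D = max(EF_A=3, EF_B=5) = 5; EF_D = 5+7 = 12
ES_E = max(EF_C=9, EF_D=12) = 12; EF_E = 12+4 = 16
Expected project duration μ = 16 days. Critical path: B → D → E.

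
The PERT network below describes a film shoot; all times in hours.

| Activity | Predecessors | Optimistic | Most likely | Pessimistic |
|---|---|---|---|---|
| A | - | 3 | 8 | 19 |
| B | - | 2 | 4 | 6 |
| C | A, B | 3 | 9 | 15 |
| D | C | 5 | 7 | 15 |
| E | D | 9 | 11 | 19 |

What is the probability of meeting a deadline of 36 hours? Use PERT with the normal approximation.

te_A = (3 + 4·8 + 19)/6 = 54/6 = 9; σ²_A = ((19−3)/6)² = 7.111
te_B = (2 + 4·4 + 6)/6 = 24/6 = 4; σ²_B = ((6−2)/6)² = 0.444
te_C = (3 + 4·9 + 15)/6 = 54/6 = 9; σ²_C = ((15−3)/6)² = 4.000
te_D = (5 + 4·7 + 15)/6 = 48/6 = 8; σ²_D = ((15−5)/6)² = 2.778
te_E = (9 + 4·11 + 19)/6 = 72/6 = 12; σ²_E = ((19−9)/6)² = 2.778

Forward pass:
ES_A = 0; EF_A = 9
ES_B = 0; EF_B = 4
ES_C = max(EF_A=9, EF_B=4) = 9; EF_C = 9+9 = 18
ES_D = 18; EF_D = 18+8 = 26
ES_E = 26; EF_E = 26+12 = 38
Expected project duration μ = 38 hours. Critical path: A → C → D → E.

Variance along critical path = 7.111 + 4.000 + 2.778 + 2.778 = 16.667; σ = √16.667 = 4.082 hours.
Z = (36 − 38) / 4.082 = -0.490
P(T ≤ 36) = Φ(-0.490) ≈ 0.312

0.312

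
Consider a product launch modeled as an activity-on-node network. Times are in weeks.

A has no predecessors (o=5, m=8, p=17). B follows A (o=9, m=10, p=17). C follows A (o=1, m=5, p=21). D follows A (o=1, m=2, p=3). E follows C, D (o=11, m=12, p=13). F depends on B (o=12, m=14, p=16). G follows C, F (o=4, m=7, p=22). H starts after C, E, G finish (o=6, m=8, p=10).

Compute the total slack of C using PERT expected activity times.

te_A = (5 + 4·8 + 17)/6 = 54/6 = 9
te_B = (9 + 4·10 + 17)/6 = 66/6 = 11
te_C = (1 + 4·5 + 21)/6 = 42/6 = 7
te_D = (1 + 4·2 + 3)/6 = 12/6 = 2
te_E = (11 + 4·12 + 13)/6 = 72/6 = 12
te_F = (12 + 4·14 + 16)/6 = 84/6 = 14
te_G = (4 + 4·7 + 22)/6 = 54/6 = 9
te_H = (6 + 4·8 + 10)/6 = 48/6 = 8

Forward pass:
ES_A = 0; EF_A = 9
ES_B = 9; EF_B = 9+11 = 20
ES_C = 9; EF_C = 9+7 = 16
ES_D = 9; EF_D = 9+2 = 11
ES_E = max(EF_C=16, EF_D=11) = 16; EF_E = 16+12 = 28
ES_F = 20; EF_F = 20+14 = 34
ES_G = max(EF_C=16, EF_F=34) = 34; EF_G = 34+9 = 43
ES_H = max(EF_C=16, EF_E=28, EF_G=43) = 43; EF_H = 43+8 = 51
Expected project duration μ = 51 weeks. Critical path: A → B → F → G → H.

Backward pass:
LF_H = 51; LS_H = 51−8 = 43
LF_G = LS_H = 43; LS_G = 43−9 = 34
LF_F = LS_G = 34; LS_F = 34−14 = 20
LF_E = LS_H = 43; LS_E = 43−12 = 31
LF_D = LS_E = 31; LS_D = 31−2 = 29
LF_C = min(LS_E=31, LS_G=34, LS_H=43) = 31; LS_C = 31−7 = 24
LF_B = LS_F = 20; LS_B = 20−11 = 9
LF_A = min(LS_B=9, LS_C=24, LS_D=29) = 9; LS_A = 9−9 = 0
Slack_C = LS_C − ES_C = 24 − 9 = 15

15 weeks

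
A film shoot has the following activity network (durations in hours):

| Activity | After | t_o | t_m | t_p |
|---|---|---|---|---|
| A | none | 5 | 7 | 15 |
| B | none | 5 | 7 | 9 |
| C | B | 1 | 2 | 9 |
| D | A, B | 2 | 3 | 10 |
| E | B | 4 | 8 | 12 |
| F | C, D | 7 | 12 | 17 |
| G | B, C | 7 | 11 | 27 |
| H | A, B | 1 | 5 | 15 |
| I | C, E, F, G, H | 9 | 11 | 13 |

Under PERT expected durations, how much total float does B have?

1 hours

te_A = (5 + 4·7 + 15)/6 = 48/6 = 8
te_B = (5 + 4·7 + 9)/6 = 42/6 = 7
te_C = (1 + 4·2 + 9)/6 = 18/6 = 3
te_D = (2 + 4·3 + 10)/6 = 24/6 = 4
te_E = (4 + 4·8 + 12)/6 = 48/6 = 8
te_F = (7 + 4·12 + 17)/6 = 72/6 = 12
te_G = (7 + 4·11 + 27)/6 = 78/6 = 13
te_H = (1 + 4·5 + 15)/6 = 36/6 = 6
te_I = (9 + 4·11 + 13)/6 = 66/6 = 11

Forward pass:
ES_A = 0; EF_A = 8
ES_B = 0; EF_B = 7
ES_C = 7; EF_C = 7+3 = 10
ES_D = max(EF_A=8, EF_B=7) = 8; EF_D = 8+4 = 12
ES_E = 7; EF_E = 7+8 = 15
ES_F = max(EF_C=10, EF_D=12) = 12; EF_F = 12+12 = 24
ES_G = max(EF_B=7, EF_C=10) = 10; EF_G = 10+13 = 23
ES_H = max(EF_A=8, EF_B=7) = 8; EF_H = 8+6 = 14
ES_I = max(EF_C=10, EF_E=15, EF_F=24, EF_G=23, EF_H=14) = 24; EF_I = 24+11 = 35
Expected project duration μ = 35 hours. Critical path: A → D → F → I.

Backward pass:
LF_I = 35; LS_I = 35−11 = 24
LF_H = LS_I = 24; LS_H = 24−6 = 18
LF_G = LS_I = 24; LS_G = 24−13 = 11
LF_F = LS_I = 24; LS_F = 24−12 = 12
LF_E = LS_I = 24; LS_E = 24−8 = 16
LF_D = LS_F = 12; LS_D = 12−4 = 8
LF_C = min(LS_F=12, LS_G=11, LS_I=24) = 11; LS_C = 11−3 = 8
LF_B = min(LS_C=8, LS_D=8, LS_E=16, LS_G=11, LS_H=18) = 8; LS_B = 8−7 = 1
LF_A = min(LS_D=8, LS_H=18) = 8; LS_A = 8−8 = 0
Slack_B = LS_B − ES_B = 1 − 0 = 1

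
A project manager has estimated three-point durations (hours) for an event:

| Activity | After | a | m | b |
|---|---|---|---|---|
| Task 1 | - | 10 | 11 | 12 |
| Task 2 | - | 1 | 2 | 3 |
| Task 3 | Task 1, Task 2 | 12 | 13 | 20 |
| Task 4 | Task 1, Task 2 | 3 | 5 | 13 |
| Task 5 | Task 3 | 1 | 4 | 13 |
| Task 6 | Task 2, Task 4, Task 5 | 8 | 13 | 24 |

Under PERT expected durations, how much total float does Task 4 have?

te_Task 1 = (10 + 4·11 + 12)/6 = 66/6 = 11
te_Task 2 = (1 + 4·2 + 3)/6 = 12/6 = 2
te_Task 3 = (12 + 4·13 + 20)/6 = 84/6 = 14
te_Task 4 = (3 + 4·5 + 13)/6 = 36/6 = 6
te_Task 5 = (1 + 4·4 + 13)/6 = 30/6 = 5
te_Task 6 = (8 + 4·13 + 24)/6 = 84/6 = 14

Forward pass:
ES_Task 1 = 0; EF_Task 1 = 11
ES_Task 2 = 0; EF_Task 2 = 2
ES_Task 3 = max(EF_Task 1=11, EF_Task 2=2) = 11; EF_Task 3 = 11+14 = 25
ES_Task 4 = max(EF_Task 1=11, EF_Task 2=2) = 11; EF_Task 4 = 11+6 = 17
ES_Task 5 = 25; EF_Task 5 = 25+5 = 30
ES_Task 6 = max(EF_Task 2=2, EF_Task 4=17, EF_Task 5=30) = 30; EF_Task 6 = 30+14 = 44
Expected project duration μ = 44 hours. Critical path: Task 1 → Task 3 → Task 5 → Task 6.

Backward pass:
LF_Task 6 = 44; LS_Task 6 = 44−14 = 30
LF_Task 5 = LS_Task 6 = 30; LS_Task 5 = 30−5 = 25
LF_Task 4 = LS_Task 6 = 30; LS_Task 4 = 30−6 = 24
LF_Task 3 = LS_Task 5 = 25; LS_Task 3 = 25−14 = 11
LF_Task 2 = min(LS_Task 3=11, LS_Task 4=24, LS_Task 6=30) = 11; LS_Task 2 = 11−2 = 9
LF_Task 1 = min(LS_Task 3=11, LS_Task 4=24) = 11; LS_Task 1 = 11−11 = 0
Slack_Task 4 = LS_Task 4 − ES_Task 4 = 24 − 11 = 13

13 hours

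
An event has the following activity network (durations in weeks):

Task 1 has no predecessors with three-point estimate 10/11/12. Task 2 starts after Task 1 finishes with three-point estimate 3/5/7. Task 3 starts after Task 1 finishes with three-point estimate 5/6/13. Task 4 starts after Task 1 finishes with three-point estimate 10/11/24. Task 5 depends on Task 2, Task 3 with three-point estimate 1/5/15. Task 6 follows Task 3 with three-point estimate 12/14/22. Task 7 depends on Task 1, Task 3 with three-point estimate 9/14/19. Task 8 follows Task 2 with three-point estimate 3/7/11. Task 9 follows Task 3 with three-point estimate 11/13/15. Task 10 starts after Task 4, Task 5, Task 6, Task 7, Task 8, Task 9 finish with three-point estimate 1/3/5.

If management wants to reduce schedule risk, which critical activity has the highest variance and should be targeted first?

Task 6

te_Task 1 = (10 + 4·11 + 12)/6 = 66/6 = 11; σ²_Task 1 = ((12−10)/6)² = 0.111
te_Task 2 = (3 + 4·5 + 7)/6 = 30/6 = 5; σ²_Task 2 = ((7−3)/6)² = 0.444
te_Task 3 = (5 + 4·6 + 13)/6 = 42/6 = 7; σ²_Task 3 = ((13−5)/6)² = 1.778
te_Task 4 = (10 + 4·11 + 24)/6 = 78/6 = 13; σ²_Task 4 = ((24−10)/6)² = 5.444
te_Task 5 = (1 + 4·5 + 15)/6 = 36/6 = 6; σ²_Task 5 = ((15−1)/6)² = 5.444
te_Task 6 = (12 + 4·14 + 22)/6 = 90/6 = 15; σ²_Task 6 = ((22−12)/6)² = 2.778
te_Task 7 = (9 + 4·14 + 19)/6 = 84/6 = 14; σ²_Task 7 = ((19−9)/6)² = 2.778
te_Task 8 = (3 + 4·7 + 11)/6 = 42/6 = 7; σ²_Task 8 = ((11−3)/6)² = 1.778
te_Task 9 = (11 + 4·13 + 15)/6 = 78/6 = 13; σ²_Task 9 = ((15−11)/6)² = 0.444
te_Task 10 = (1 + 4·3 + 5)/6 = 18/6 = 3; σ²_Task 10 = ((5−1)/6)² = 0.444

Forward pass:
ES_Task 1 = 0; EF_Task 1 = 11
ES_Task 2 = 11; EF_Task 2 = 11+5 = 16
ES_Task 3 = 11; EF_Task 3 = 11+7 = 18
ES_Task 4 = 11; EF_Task 4 = 11+13 = 24
ES_Task 5 = max(EF_Task 2=16, EF_Task 3=18) = 18; EF_Task 5 = 18+6 = 24
ES_Task 6 = 18; EF_Task 6 = 18+15 = 33
ES_Task 7 = max(EF_Task 1=11, EF_Task 3=18) = 18; EF_Task 7 = 18+14 = 32
ES_Task 8 = 16; EF_Task 8 = 16+7 = 23
ES_Task 9 = 18; EF_Task 9 = 18+13 = 31
ES_Task 10 = max(EF_Task 4=24, EF_Task 5=24, EF_Task 6=33, EF_Task 7=32, EF_Task 8=23, EF_Task 9=31) = 33; EF_Task 10 = 33+3 = 36
Expected project duration μ = 36 weeks. Critical path: Task 1 → Task 3 → Task 6 → Task 10.

Variances on critical path: σ²_Task 1=0.111, σ²_Task 3=1.778, σ²_Task 6=2.778, σ²_Task 10=0.444.
Largest is σ²_Task 6 = 2.778.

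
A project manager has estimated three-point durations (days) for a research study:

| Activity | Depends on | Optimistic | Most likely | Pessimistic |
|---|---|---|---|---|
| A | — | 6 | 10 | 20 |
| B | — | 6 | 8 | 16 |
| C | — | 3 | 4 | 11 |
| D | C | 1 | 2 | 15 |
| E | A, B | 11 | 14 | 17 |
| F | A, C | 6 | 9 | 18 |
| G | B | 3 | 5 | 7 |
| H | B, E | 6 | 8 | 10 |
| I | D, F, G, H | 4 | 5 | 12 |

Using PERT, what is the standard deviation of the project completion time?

2.94 days

te_A = (6 + 4·10 + 20)/6 = 66/6 = 11; σ²_A = ((20−6)/6)² = 5.444
te_B = (6 + 4·8 + 16)/6 = 54/6 = 9; σ²_B = ((16−6)/6)² = 2.778
te_C = (3 + 4·4 + 11)/6 = 30/6 = 5; σ²_C = ((11−3)/6)² = 1.778
te_D = (1 + 4·2 + 15)/6 = 24/6 = 4; σ²_D = ((15−1)/6)² = 5.444
te_E = (11 + 4·14 + 17)/6 = 84/6 = 14; σ²_E = ((17−11)/6)² = 1.000
te_F = (6 + 4·9 + 18)/6 = 60/6 = 10; σ²_F = ((18−6)/6)² = 4.000
te_G = (3 + 4·5 + 7)/6 = 30/6 = 5; σ²_G = ((7−3)/6)² = 0.444
te_H = (6 + 4·8 + 10)/6 = 48/6 = 8; σ²_H = ((10−6)/6)² = 0.444
te_I = (4 + 4·5 + 12)/6 = 36/6 = 6; σ²_I = ((12−4)/6)² = 1.778

Forward pass:
ES_A = 0; EF_A = 11
ES_B = 0; EF_B = 9
ES_C = 0; EF_C = 5
ES_D = 5; EF_D = 5+4 = 9
ES_E = max(EF_A=11, EF_B=9) = 11; EF_E = 11+14 = 25
ES_F = max(EF_A=11, EF_C=5) = 11; EF_F = 11+10 = 21
ES_G = 9; EF_G = 9+5 = 14
ES_H = max(EF_B=9, EF_E=25) = 25; EF_H = 25+8 = 33
ES_I = max(EF_D=9, EF_F=21, EF_G=14, EF_H=33) = 33; EF_I = 33+6 = 39
Expected project duration μ = 39 days. Critical path: A → E → H → I.

Variance along critical path = 5.444 + 1.000 + 0.444 + 1.778 = 8.667
σ = √8.667 = 2.944 days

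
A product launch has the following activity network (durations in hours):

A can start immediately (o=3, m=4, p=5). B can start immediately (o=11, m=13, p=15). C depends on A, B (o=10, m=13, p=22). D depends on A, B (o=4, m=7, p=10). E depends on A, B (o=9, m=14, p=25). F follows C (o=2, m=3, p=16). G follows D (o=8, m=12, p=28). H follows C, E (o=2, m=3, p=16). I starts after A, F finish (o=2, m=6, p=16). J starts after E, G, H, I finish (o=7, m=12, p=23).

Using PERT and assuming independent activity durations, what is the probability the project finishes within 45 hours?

0.070

te_A = (3 + 4·4 + 5)/6 = 24/6 = 4; σ²_A = ((5−3)/6)² = 0.111
te_B = (11 + 4·13 + 15)/6 = 78/6 = 13; σ²_B = ((15−11)/6)² = 0.444
te_C = (10 + 4·13 + 22)/6 = 84/6 = 14; σ²_C = ((22−10)/6)² = 4.000
te_D = (4 + 4·7 + 10)/6 = 42/6 = 7; σ²_D = ((10−4)/6)² = 1.000
te_E = (9 + 4·14 + 25)/6 = 90/6 = 15; σ²_E = ((25−9)/6)² = 7.111
te_F = (2 + 4·3 + 16)/6 = 30/6 = 5; σ²_F = ((16−2)/6)² = 5.444
te_G = (8 + 4·12 + 28)/6 = 84/6 = 14; σ²_G = ((28−8)/6)² = 11.111
te_H = (2 + 4·3 + 16)/6 = 30/6 = 5; σ²_H = ((16−2)/6)² = 5.444
te_I = (2 + 4·6 + 16)/6 = 42/6 = 7; σ²_I = ((16−2)/6)² = 5.444
te_J = (7 + 4·12 + 23)/6 = 78/6 = 13; σ²_J = ((23−7)/6)² = 7.111

Forward pass:
ES_A = 0; EF_A = 4
ES_B = 0; EF_B = 13
ES_C = max(EF_A=4, EF_B=13) = 13; EF_C = 13+14 = 27
ES_D = max(EF_A=4, EF_B=13) = 13; EF_D = 13+7 = 20
ES_E = max(EF_A=4, EF_B=13) = 13; EF_E = 13+15 = 28
ES_F = 27; EF_F = 27+5 = 32
ES_G = 20; EF_G = 20+14 = 34
ES_H = max(EF_C=27, EF_E=28) = 28; EF_H = 28+5 = 33
ES_I = max(EF_A=4, EF_F=32) = 32; EF_I = 32+7 = 39
ES_J = max(EF_E=28, EF_G=34, EF_H=33, EF_I=39) = 39; EF_J = 39+13 = 52
Expected project duration μ = 52 hours. Critical path: B → C → F → I → J.

Variance along critical path = 0.444 + 4.000 + 5.444 + 5.444 + 7.111 = 22.444; σ = √22.444 = 4.738 hours.
Z = (45 − 52) / 4.738 = -1.478
P(T ≤ 45) = Φ(-1.478) ≈ 0.070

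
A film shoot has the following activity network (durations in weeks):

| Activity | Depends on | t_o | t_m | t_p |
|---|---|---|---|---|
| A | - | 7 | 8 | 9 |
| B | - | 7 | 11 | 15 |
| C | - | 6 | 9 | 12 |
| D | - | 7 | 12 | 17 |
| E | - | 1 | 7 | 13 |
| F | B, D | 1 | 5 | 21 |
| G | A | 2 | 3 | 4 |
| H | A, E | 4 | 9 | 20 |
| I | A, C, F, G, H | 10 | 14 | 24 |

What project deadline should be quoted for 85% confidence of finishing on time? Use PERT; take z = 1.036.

38.6 weeks

te_A = (7 + 4·8 + 9)/6 = 48/6 = 8; σ²_A = ((9−7)/6)² = 0.111
te_B = (7 + 4·11 + 15)/6 = 66/6 = 11; σ²_B = ((15−7)/6)² = 1.778
te_C = (6 + 4·9 + 12)/6 = 54/6 = 9; σ²_C = ((12−6)/6)² = 1.000
te_D = (7 + 4·12 + 17)/6 = 72/6 = 12; σ²_D = ((17−7)/6)² = 2.778
te_E = (1 + 4·7 + 13)/6 = 42/6 = 7; σ²_E = ((13−1)/6)² = 4.000
te_F = (1 + 4·5 + 21)/6 = 42/6 = 7; σ²_F = ((21−1)/6)² = 11.111
te_G = (2 + 4·3 + 4)/6 = 18/6 = 3; σ²_G = ((4−2)/6)² = 0.111
te_H = (4 + 4·9 + 20)/6 = 60/6 = 10; σ²_H = ((20−4)/6)² = 7.111
te_I = (10 + 4·14 + 24)/6 = 90/6 = 15; σ²_I = ((24−10)/6)² = 5.444

Forward pass:
ES_A = 0; EF_A = 8
ES_B = 0; EF_B = 11
ES_C = 0; EF_C = 9
ES_D = 0; EF_D = 12
ES_E = 0; EF_E = 7
ES_F = max(EF_B=11, EF_D=12) = 12; EF_F = 12+7 = 19
ES_G = 8; EF_G = 8+3 = 11
ES_H = max(EF_A=8, EF_E=7) = 8; EF_H = 8+10 = 18
ES_I = max(EF_A=8, EF_C=9, EF_F=19, EF_G=11, EF_H=18) = 19; EF_I = 19+15 = 34
Expected project duration μ = 34 weeks. Critical path: D → F → I.

Variance along critical path = 2.778 + 11.111 + 5.444 = 19.333; σ = 4.397 weeks.
D = μ + z·σ = 34 + 1.036·4.397 = 38.6 weeks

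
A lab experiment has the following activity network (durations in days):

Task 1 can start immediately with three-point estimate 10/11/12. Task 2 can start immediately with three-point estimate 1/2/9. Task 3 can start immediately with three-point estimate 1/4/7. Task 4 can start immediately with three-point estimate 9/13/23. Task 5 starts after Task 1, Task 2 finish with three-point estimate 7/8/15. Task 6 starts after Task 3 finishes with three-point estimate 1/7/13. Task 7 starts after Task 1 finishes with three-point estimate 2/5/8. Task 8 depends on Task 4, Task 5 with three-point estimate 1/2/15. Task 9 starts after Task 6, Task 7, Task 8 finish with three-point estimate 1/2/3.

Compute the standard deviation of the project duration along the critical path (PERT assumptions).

te_Task 1 = (10 + 4·11 + 12)/6 = 66/6 = 11; σ²_Task 1 = ((12−10)/6)² = 0.111
te_Task 2 = (1 + 4·2 + 9)/6 = 18/6 = 3; σ²_Task 2 = ((9−1)/6)² = 1.778
te_Task 3 = (1 + 4·4 + 7)/6 = 24/6 = 4; σ²_Task 3 = ((7−1)/6)² = 1.000
te_Task 4 = (9 + 4·13 + 23)/6 = 84/6 = 14; σ²_Task 4 = ((23−9)/6)² = 5.444
te_Task 5 = (7 + 4·8 + 15)/6 = 54/6 = 9; σ²_Task 5 = ((15−7)/6)² = 1.778
te_Task 6 = (1 + 4·7 + 13)/6 = 42/6 = 7; σ²_Task 6 = ((13−1)/6)² = 4.000
te_Task 7 = (2 + 4·5 + 8)/6 = 30/6 = 5; σ²_Task 7 = ((8−2)/6)² = 1.000
te_Task 8 = (1 + 4·2 + 15)/6 = 24/6 = 4; σ²_Task 8 = ((15−1)/6)² = 5.444
te_Task 9 = (1 + 4·2 + 3)/6 = 12/6 = 2; σ²_Task 9 = ((3−1)/6)² = 0.111

Forward pass:
ES_Task 1 = 0; EF_Task 1 = 11
ES_Task 2 = 0; EF_Task 2 = 3
ES_Task 3 = 0; EF_Task 3 = 4
ES_Task 4 = 0; EF_Task 4 = 14
ES_Task 5 = max(EF_Task 1=11, EF_Task 2=3) = 11; EF_Task 5 = 11+9 = 20
ES_Task 6 = 4; EF_Task 6 = 4+7 = 11
ES_Task 7 = 11; EF_Task 7 = 11+5 = 16
ES_Task 8 = max(EF_Task 4=14, EF_Task 5=20) = 20; EF_Task 8 = 20+4 = 24
ES_Task 9 = max(EF_Task 6=11, EF_Task 7=16, EF_Task 8=24) = 24; EF_Task 9 = 24+2 = 26
Expected project duration μ = 26 days. Critical path: Task 1 → Task 5 → Task 8 → Task 9.

Variance along critical path = 0.111 + 1.778 + 5.444 + 0.111 = 7.444
σ = √7.444 = 2.728 days

2.73 days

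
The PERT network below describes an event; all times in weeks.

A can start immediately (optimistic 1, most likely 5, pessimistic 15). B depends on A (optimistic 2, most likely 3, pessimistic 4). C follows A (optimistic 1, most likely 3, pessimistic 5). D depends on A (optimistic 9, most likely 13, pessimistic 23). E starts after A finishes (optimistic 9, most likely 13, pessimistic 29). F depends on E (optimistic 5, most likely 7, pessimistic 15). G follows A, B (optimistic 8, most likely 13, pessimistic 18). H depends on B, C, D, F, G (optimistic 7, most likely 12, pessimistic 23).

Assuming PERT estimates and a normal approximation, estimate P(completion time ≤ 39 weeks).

0.280

te_A = (1 + 4·5 + 15)/6 = 36/6 = 6; σ²_A = ((15−1)/6)² = 5.444
te_B = (2 + 4·3 + 4)/6 = 18/6 = 3; σ²_B = ((4−2)/6)² = 0.111
te_C = (1 + 4·3 + 5)/6 = 18/6 = 3; σ²_C = ((5−1)/6)² = 0.444
te_D = (9 + 4·13 + 23)/6 = 84/6 = 14; σ²_D = ((23−9)/6)² = 5.444
te_E = (9 + 4·13 + 29)/6 = 90/6 = 15; σ²_E = ((29−9)/6)² = 11.111
te_F = (5 + 4·7 + 15)/6 = 48/6 = 8; σ²_F = ((15−5)/6)² = 2.778
te_G = (8 + 4·13 + 18)/6 = 78/6 = 13; σ²_G = ((18−8)/6)² = 2.778
te_H = (7 + 4·12 + 23)/6 = 78/6 = 13; σ²_H = ((23−7)/6)² = 7.111

Forward pass:
ES_A = 0; EF_A = 6
ES_B = 6; EF_B = 6+3 = 9
ES_C = 6; EF_C = 6+3 = 9
ES_D = 6; EF_D = 6+14 = 20
ES_E = 6; EF_E = 6+15 = 21
ES_F = 21; EF_F = 21+8 = 29
ES_G = max(EF_A=6, EF_B=9) = 9; EF_G = 9+13 = 22
ES_H = max(EF_B=9, EF_C=9, EF_D=20, EF_F=29, EF_G=22) = 29; EF_H = 29+13 = 42
Expected project duration μ = 42 weeks. Critical path: A → E → F → H.

Variance along critical path = 5.444 + 11.111 + 2.778 + 7.111 = 26.444; σ = √26.444 = 5.142 weeks.
Z = (39 − 42) / 5.142 = -0.583
P(T ≤ 39) = Φ(-0.583) ≈ 0.280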